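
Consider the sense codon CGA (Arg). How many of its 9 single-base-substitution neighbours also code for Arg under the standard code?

Position 1: AGA → 1 synonymous.
Position 2: none → 0 synonymous.
Position 3: CGT, CGC, CGG → 3 synonymous.
Total: 1 + 0 + 3 = 4.

4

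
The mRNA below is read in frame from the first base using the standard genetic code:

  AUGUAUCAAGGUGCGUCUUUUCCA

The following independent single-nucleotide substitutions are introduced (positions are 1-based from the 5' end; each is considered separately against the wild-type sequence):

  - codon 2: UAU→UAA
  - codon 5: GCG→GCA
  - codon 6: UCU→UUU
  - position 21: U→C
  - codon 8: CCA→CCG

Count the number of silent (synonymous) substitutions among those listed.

3

Codon 2: UAU (Tyr) → UAA (Stop) — nonsense.
Codon 5: GCG (Ala) → GCA (Ala) — synonymous.
Codon 6: UCU (Ser) → UUU (Phe) — missense.
Codon 7: UUU (Phe) → UUC (Phe) — synonymous.
Codon 8: CCA (Pro) → CCG (Pro) — synonymous.
Synonymous: 3 of 5.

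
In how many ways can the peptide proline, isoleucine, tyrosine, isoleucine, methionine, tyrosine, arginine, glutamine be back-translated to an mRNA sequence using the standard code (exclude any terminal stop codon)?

1728

Pro: 4 codons.
Ile: 3 codons.
Tyr: 2 codons.
Ile: 3 codons.
Met: 1 codon.
Tyr: 2 codons.
Arg: 6 codons.
Gln: 2 codons.
4 × 3 × 2 × 3 × 1 × 2 × 6 × 2 = 1728.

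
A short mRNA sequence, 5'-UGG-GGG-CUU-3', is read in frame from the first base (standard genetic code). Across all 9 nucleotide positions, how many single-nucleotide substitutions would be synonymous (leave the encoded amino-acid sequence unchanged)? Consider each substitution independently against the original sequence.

6

Codon 1 (UGG, Trp): 0 synonymous substitutions.
Codon 2 (GGG, Gly): 3 synonymous substitutions.
Codon 3 (CUU, Leu): 3 synonymous substitutions.
Total: 0 + 3 + 3 = 6.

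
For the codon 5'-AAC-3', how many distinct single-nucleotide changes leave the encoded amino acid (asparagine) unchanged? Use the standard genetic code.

Position 1: none → 0 synonymous.
Position 2: none → 0 synonymous.
Position 3: AAU → 1 synonymous.
Total: 0 + 0 + 1 = 1.

1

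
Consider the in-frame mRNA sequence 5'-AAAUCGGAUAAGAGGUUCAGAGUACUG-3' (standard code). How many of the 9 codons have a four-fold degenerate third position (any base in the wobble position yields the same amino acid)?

Codon 1 AAA (Lys): third position 2-fold.
Codon 2 UCG (Ser): third position 4-fold.
Codon 3 GAU (Asp): third position 2-fold.
Codon 4 AAG (Lys): third position 2-fold.
Codon 5 AGG (Arg): third position 2-fold.
Codon 6 UUC (Phe): third position 2-fold.
Codon 7 AGA (Arg): third position 2-fold.
Codon 8 GUA (Val): third position 4-fold.
Codon 9 CUG (Leu): third position 4-fold.
Four-fold degenerate third positions: 3.

3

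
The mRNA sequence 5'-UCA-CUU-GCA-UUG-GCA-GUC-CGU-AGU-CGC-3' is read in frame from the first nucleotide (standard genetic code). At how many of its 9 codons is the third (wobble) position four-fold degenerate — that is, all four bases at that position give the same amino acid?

Codon 1 UCA (Ser): third position 4-fold.
Codon 2 CUU (Leu): third position 4-fold.
Codon 3 GCA (Ala): third position 4-fold.
Codon 4 UUG (Leu): third position 2-fold.
Codon 5 GCA (Ala): third position 4-fold.
Codon 6 GUC (Val): third position 4-fold.
Codon 7 CGU (Arg): third position 4-fold.
Codon 8 AGU (Ser): third position 2-fold.
Codon 9 CGC (Arg): third position 4-fold.
Four-fold degenerate third positions: 7.

7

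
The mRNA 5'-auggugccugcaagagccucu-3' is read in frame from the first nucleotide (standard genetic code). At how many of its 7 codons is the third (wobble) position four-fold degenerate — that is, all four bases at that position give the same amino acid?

5

Codon 1 AUG (Met): third position 1-fold.
Codon 2 GUG (Val): third position 4-fold.
Codon 3 CCU (Pro): third position 4-fold.
Codon 4 GCA (Ala): third position 4-fold.
Codon 5 AGA (Arg): third position 2-fold.
Codon 6 GCC (Ala): third position 4-fold.
Codon 7 UCU (Ser): third position 4-fold.
Four-fold degenerate third positions: 5.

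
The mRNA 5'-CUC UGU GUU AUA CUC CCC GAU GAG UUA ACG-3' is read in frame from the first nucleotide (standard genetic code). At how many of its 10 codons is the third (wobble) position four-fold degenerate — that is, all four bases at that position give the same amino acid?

5

Codon 1 CUC (Leu): third position 4-fold.
Codon 2 UGU (Cys): third position 2-fold.
Codon 3 GUU (Val): third position 4-fold.
Codon 4 AUA (Ile): third position 3-fold.
Codon 5 CUC (Leu): third position 4-fold.
Codon 6 CCC (Pro): third position 4-fold.
Codon 7 GAU (Asp): third position 2-fold.
Codon 8 GAG (Glu): third position 2-fold.
Codon 9 UUA (Leu): third position 2-fold.
Codon 10 ACG (Thr): third position 4-fold.
Four-fold degenerate third positions: 5.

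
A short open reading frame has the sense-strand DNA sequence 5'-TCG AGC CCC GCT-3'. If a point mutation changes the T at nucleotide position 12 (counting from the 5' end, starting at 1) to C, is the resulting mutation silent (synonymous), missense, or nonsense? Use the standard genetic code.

silent

Position 12 falls in codon 4: GCT → Ala.
After the substitution the codon is GCC → Ala.
Both encode Ala, so the change is synonymous.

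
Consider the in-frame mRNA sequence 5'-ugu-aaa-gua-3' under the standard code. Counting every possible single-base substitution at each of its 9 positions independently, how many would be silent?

5

Codon 1 (UGU, Cys): 1 synonymous substitution.
Codon 2 (AAA, Lys): 1 synonymous substitution.
Codon 3 (GUA, Val): 3 synonymous substitutions.
Total: 1 + 1 + 3 = 5.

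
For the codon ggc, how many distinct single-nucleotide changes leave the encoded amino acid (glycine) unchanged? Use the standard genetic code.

3

Position 1: none → 0 synonymous.
Position 2: none → 0 synonymous.
Position 3: GGU, GGA, GGG → 3 synonymous.
Total: 0 + 0 + 3 = 3.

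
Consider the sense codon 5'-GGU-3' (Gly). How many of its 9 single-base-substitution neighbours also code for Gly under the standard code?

Position 1: none → 0 synonymous.
Position 2: none → 0 synonymous.
Position 3: GGC, GGA, GGG → 3 synonymous.
Total: 0 + 0 + 3 = 3.

3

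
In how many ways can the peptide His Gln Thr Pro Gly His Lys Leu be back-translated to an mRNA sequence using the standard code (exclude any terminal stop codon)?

6144

His: 2 codons.
Gln: 2 codons.
Thr: 4 codons.
Pro: 4 codons.
Gly: 4 codons.
His: 2 codons.
Lys: 2 codons.
Leu: 6 codons.
2 × 2 × 4 × 4 × 4 × 2 × 2 × 6 = 6144.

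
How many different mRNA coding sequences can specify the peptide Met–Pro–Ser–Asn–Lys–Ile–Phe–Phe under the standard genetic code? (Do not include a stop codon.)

Met: 1 codon.
Pro: 4 codons.
Ser: 6 codons.
Asn: 2 codons.
Lys: 2 codons.
Ile: 3 codons.
Phe: 2 codons.
Phe: 2 codons.
1 × 4 × 6 × 2 × 2 × 3 × 2 × 2 = 1152.

1152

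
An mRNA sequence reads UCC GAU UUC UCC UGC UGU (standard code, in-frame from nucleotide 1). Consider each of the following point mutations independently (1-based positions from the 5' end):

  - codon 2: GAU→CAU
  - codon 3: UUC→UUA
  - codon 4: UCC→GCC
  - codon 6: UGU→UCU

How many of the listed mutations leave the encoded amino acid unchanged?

Codon 2: GAU (Asp) → CAU (His) — missense.
Codon 3: UUC (Phe) → UUA (Leu) — missense.
Codon 4: UCC (Ser) → GCC (Ala) — missense.
Codon 6: UGU (Cys) → UCU (Ser) — missense.
Synonymous: 0 of 4.

0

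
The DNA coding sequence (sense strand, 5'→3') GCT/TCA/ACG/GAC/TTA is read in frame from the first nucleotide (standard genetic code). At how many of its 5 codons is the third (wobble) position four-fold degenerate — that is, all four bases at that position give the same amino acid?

3

Codon 1 GCT (Ala): third position 4-fold.
Codon 2 TCA (Ser): third position 4-fold.
Codon 3 ACG (Thr): third position 4-fold.
Codon 4 GAC (Asp): third position 2-fold.
Codon 5 TTA (Leu): third position 2-fold.
Four-fold degenerate third positions: 3.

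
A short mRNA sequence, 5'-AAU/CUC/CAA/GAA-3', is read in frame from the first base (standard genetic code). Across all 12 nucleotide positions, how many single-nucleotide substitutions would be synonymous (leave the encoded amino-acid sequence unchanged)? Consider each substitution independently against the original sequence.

6

Codon 1 (AAU, Asn): 1 synonymous substitution.
Codon 2 (CUC, Leu): 3 synonymous substitutions.
Codon 3 (CAA, Gln): 1 synonymous substitution.
Codon 4 (GAA, Glu): 1 synonymous substitution.
Total: 1 + 3 + 1 + 1 = 6.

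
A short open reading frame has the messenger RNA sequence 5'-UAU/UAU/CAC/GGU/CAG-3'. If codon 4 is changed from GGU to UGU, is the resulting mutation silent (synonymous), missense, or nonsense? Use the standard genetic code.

Position 10 falls in codon 4: GGU → Gly.
After the substitution the codon is UGU → Cys.
Gly ≠ Cys, so this is a missense mutation.

missense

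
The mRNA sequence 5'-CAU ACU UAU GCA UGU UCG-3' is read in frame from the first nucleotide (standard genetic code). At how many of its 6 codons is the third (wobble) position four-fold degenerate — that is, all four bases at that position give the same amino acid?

3

Codon 1 CAU (His): third position 2-fold.
Codon 2 ACU (Thr): third position 4-fold.
Codon 3 UAU (Tyr): third position 2-fold.
Codon 4 GCA (Ala): third position 4-fold.
Codon 5 UGU (Cys): third position 2-fold.
Codon 6 UCG (Ser): third position 4-fold.
Four-fold degenerate third positions: 3.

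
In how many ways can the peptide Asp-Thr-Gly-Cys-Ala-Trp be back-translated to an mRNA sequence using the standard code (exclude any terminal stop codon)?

Asp: 2 codons.
Thr: 4 codons.
Gly: 4 codons.
Cys: 2 codons.
Ala: 4 codons.
Trp: 1 codon.
2 × 4 × 4 × 2 × 4 × 1 = 256.

256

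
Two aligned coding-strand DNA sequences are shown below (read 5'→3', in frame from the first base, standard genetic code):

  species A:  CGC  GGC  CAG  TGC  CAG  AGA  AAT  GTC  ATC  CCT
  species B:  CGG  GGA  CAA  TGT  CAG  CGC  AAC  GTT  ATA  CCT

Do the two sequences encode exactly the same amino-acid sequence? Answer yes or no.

Codon 1: CGC Arg / CGG Arg — synonymous.
Codon 2: GGC Gly / GGA Gly — synonymous.
Codon 3: CAG Gln / CAA Gln — synonymous.
Codon 4: TGC Cys / TGT Cys — synonymous.
Codon 5: CAG Gln / CAG Gln — identical.
Codon 6: AGA Arg / CGC Arg — synonymous.
Codon 7: AAT Asn / AAC Asn — synonymous.
Codon 8: GTC Val / GTT Val — synonymous.
Codon 9: ATC Ile / ATA Ile — synonymous.
Codon 10: CCT Pro / CCT Pro — identical.
Nonsynonymous differences: 0 → same protein.

yes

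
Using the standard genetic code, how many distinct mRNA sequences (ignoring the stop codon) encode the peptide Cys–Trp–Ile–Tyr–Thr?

Cys: 2 codons.
Trp: 1 codon.
Ile: 3 codons.
Tyr: 2 codons.
Thr: 4 codons.
2 × 1 × 3 × 2 × 4 = 48.

48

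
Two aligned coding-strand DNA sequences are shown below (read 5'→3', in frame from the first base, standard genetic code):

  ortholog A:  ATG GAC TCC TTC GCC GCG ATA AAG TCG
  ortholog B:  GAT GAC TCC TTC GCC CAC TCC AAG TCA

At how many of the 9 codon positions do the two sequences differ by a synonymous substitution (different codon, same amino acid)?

1

Codon 1: ATG Met / GAT Asp — nonsynonymous.
Codon 2: GAC Asp / GAC Asp — identical.
Codon 3: TCC Ser / TCC Ser — identical.
Codon 4: TTC Phe / TTC Phe — identical.
Codon 5: GCC Ala / GCC Ala — identical.
Codon 6: GCG Ala / CAC His — nonsynonymous.
Codon 7: ATA Ile / TCC Ser — nonsynonymous.
Codon 8: AAG Lys / AAG Lys — identical.
Codon 9: TCG Ser / TCA Ser — synonymous.
Synonymous differences: 1.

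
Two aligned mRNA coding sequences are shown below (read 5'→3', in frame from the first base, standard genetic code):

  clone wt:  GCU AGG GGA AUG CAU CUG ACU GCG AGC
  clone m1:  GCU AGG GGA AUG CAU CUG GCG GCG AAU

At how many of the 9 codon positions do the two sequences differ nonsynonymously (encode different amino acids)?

Codon 1: GCU Ala / GCU Ala — identical.
Codon 2: AGG Arg / AGG Arg — identical.
Codon 3: GGA Gly / GGA Gly — identical.
Codon 4: AUG Met / AUG Met — identical.
Codon 5: CAU His / CAU His — identical.
Codon 6: CUG Leu / CUG Leu — identical.
Codon 7: ACU Thr / GCG Ala — nonsynonymous.
Codon 8: GCG Ala / GCG Ala — identical.
Codon 9: AGC Ser / AAU Asn — nonsynonymous.
Nonsynonymous differences: 2.

2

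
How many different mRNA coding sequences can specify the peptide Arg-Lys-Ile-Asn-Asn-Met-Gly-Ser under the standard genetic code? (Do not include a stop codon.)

3456

Arg: 6 codons.
Lys: 2 codons.
Ile: 3 codons.
Asn: 2 codons.
Asn: 2 codons.
Met: 1 codon.
Gly: 4 codons.
Ser: 6 codons.
6 × 2 × 3 × 2 × 2 × 1 × 4 × 6 = 3456.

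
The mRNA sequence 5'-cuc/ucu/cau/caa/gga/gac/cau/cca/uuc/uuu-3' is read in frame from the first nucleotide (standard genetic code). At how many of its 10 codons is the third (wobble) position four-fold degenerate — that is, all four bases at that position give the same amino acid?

Codon 1 CUC (Leu): third position 4-fold.
Codon 2 UCU (Ser): third position 4-fold.
Codon 3 CAU (His): third position 2-fold.
Codon 4 CAA (Gln): third position 2-fold.
Codon 5 GGA (Gly): third position 4-fold.
Codon 6 GAC (Asp): third position 2-fold.
Codon 7 CAU (His): third position 2-fold.
Codon 8 CCA (Pro): third position 4-fold.
Codon 9 UUC (Phe): third position 2-fold.
Codon 10 UUU (Phe): third position 2-fold.
Four-fold degenerate third positions: 4.

4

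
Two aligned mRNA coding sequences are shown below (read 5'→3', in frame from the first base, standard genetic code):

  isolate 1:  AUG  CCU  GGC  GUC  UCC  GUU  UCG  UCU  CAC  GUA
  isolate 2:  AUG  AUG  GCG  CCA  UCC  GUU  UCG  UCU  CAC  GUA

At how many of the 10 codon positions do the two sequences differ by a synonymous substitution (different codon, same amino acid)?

Codon 1: AUG Met / AUG Met — identical.
Codon 2: CCU Pro / AUG Met — nonsynonymous.
Codon 3: GGC Gly / GCG Ala — nonsynonymous.
Codon 4: GUC Val / CCA Pro — nonsynonymous.
Codon 5: UCC Ser / UCC Ser — identical.
Codon 6: GUU Val / GUU Val — identical.
Codon 7: UCG Ser / UCG Ser — identical.
Codon 8: UCU Ser / UCU Ser — identical.
Codon 9: CAC His / CAC His — identical.
Codon 10: GUA Val / GUA Val — identical.
Synonymous differences: 0.

0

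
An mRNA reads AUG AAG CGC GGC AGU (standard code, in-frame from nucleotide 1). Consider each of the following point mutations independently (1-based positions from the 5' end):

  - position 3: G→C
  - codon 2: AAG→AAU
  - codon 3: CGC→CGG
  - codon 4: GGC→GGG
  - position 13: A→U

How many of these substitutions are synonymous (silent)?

2

Codon 1: AUG (Met) → AUC (Ile) — missense.
Codon 2: AAG (Lys) → AAU (Asn) — missense.
Codon 3: CGC (Arg) → CGG (Arg) — synonymous.
Codon 4: GGC (Gly) → GGG (Gly) — synonymous.
Codon 5: AGU (Ser) → UGU (Cys) — missense.
Synonymous: 2 of 5.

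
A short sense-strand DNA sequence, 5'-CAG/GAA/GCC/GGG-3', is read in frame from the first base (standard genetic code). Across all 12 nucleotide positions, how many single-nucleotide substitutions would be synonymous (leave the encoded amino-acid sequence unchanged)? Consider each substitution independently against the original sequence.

Codon 1 (CAG, Gln): 1 synonymous substitution.
Codon 2 (GAA, Glu): 1 synonymous substitution.
Codon 3 (GCC, Ala): 3 synonymous substitutions.
Codon 4 (GGG, Gly): 3 synonymous substitutions.
Total: 1 + 1 + 3 + 3 = 8.

8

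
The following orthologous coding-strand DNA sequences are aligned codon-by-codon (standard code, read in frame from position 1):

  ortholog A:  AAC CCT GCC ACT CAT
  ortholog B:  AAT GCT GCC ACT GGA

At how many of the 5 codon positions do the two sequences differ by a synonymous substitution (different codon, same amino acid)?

Codon 1: AAC Asn / AAT Asn — synonymous.
Codon 2: CCT Pro / GCT Ala — nonsynonymous.
Codon 3: GCC Ala / GCC Ala — identical.
Codon 4: ACT Thr / ACT Thr — identical.
Codon 5: CAT His / GGA Gly — nonsynonymous.
Synonymous differences: 1.

1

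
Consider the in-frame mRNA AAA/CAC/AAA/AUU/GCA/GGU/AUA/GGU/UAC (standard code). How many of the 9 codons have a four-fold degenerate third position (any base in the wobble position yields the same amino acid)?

Codon 1 AAA (Lys): third position 2-fold.
Codon 2 CAC (His): third position 2-fold.
Codon 3 AAA (Lys): third position 2-fold.
Codon 4 AUU (Ile): third position 3-fold.
Codon 5 GCA (Ala): third position 4-fold.
Codon 6 GGU (Gly): third position 4-fold.
Codon 7 AUA (Ile): third position 3-fold.
Codon 8 GGU (Gly): third position 4-fold.
Codon 9 UAC (Tyr): third position 2-fold.
Four-fold degenerate third positions: 3.

3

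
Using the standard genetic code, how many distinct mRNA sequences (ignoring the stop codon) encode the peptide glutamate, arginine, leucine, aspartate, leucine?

Glu: 2 codons.
Arg: 6 codons.
Leu: 6 codons.
Asp: 2 codons.
Leu: 6 codons.
2 × 6 × 6 × 2 × 6 = 864.

864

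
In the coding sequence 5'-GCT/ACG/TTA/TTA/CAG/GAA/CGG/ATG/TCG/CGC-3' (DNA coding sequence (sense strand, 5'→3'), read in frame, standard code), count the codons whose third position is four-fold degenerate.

Codon 1 GCT (Ala): third position 4-fold.
Codon 2 ACG (Thr): third position 4-fold.
Codon 3 TTA (Leu): third position 2-fold.
Codon 4 TTA (Leu): third position 2-fold.
Codon 5 CAG (Gln): third position 2-fold.
Codon 6 GAA (Glu): third position 2-fold.
Codon 7 CGG (Arg): third position 4-fold.
Codon 8 ATG (Met): third position 1-fold.
Codon 9 TCG (Ser): third position 4-fold.
Codon 10 CGC (Arg): third position 4-fold.
Four-fold degenerate third positions: 5.

5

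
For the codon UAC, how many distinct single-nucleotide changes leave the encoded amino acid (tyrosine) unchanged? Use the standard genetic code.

Position 1: none → 0 synonymous.
Position 2: none → 0 synonymous.
Position 3: UAU → 1 synonymous.
Total: 0 + 0 + 1 = 1.

1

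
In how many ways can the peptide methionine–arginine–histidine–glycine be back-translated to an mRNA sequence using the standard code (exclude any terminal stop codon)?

48

Met: 1 codon.
Arg: 6 codons.
His: 2 codons.
Gly: 4 codons.
1 × 6 × 2 × 4 = 48.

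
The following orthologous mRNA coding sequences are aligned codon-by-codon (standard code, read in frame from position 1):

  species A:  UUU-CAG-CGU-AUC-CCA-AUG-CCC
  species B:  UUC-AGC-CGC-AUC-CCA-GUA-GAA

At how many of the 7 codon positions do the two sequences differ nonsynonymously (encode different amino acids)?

Codon 1: UUU Phe / UUC Phe — synonymous.
Codon 2: CAG Gln / AGC Ser — nonsynonymous.
Codon 3: CGU Arg / CGC Arg — synonymous.
Codon 4: AUC Ile / AUC Ile — identical.
Codon 5: CCA Pro / CCA Pro — identical.
Codon 6: AUG Met / GUA Val — nonsynonymous.
Codon 7: CCC Pro / GAA Glu — nonsynonymous.
Nonsynonymous differences: 3.

3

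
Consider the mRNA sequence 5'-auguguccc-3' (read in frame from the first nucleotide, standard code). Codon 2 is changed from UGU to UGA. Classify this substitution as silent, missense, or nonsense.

Position 6 falls in codon 2: UGU → Cys.
After the substitution the codon is UGA → Stop.
The new codon is a stop codon, so this is a nonsense mutation.

nonsense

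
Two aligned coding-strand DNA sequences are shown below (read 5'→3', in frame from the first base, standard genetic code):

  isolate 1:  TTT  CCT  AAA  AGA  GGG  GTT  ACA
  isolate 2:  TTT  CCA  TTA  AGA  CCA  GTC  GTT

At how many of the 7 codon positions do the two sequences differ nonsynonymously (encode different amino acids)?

3

Codon 1: TTT Phe / TTT Phe — identical.
Codon 2: CCT Pro / CCA Pro — synonymous.
Codon 3: AAA Lys / TTA Leu — nonsynonymous.
Codon 4: AGA Arg / AGA Arg — identical.
Codon 5: GGG Gly / CCA Pro — nonsynonymous.
Codon 6: GTT Val / GTC Val — synonymous.
Codon 7: ACA Thr / GTT Val — nonsynonymous.
Nonsynonymous differences: 3.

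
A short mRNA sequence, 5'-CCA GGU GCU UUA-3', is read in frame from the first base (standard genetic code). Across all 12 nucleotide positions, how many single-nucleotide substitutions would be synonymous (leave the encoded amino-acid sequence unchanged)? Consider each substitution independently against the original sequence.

Codon 1 (CCA, Pro): 3 synonymous substitutions.
Codon 2 (GGU, Gly): 3 synonymous substitutions.
Codon 3 (GCU, Ala): 3 synonymous substitutions.
Codon 4 (UUA, Leu): 2 synonymous substitutions.
Total: 3 + 3 + 3 + 2 = 11.

11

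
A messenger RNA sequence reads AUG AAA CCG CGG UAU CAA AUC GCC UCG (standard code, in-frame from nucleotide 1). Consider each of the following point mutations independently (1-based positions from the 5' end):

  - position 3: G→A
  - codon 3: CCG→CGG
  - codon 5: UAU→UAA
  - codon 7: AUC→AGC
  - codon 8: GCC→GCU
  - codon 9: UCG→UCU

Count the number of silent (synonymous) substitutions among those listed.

2

Codon 1: AUG (Met) → AUA (Ile) — missense.
Codon 3: CCG (Pro) → CGG (Arg) — missense.
Codon 5: UAU (Tyr) → UAA (Stop) — nonsense.
Codon 7: AUC (Ile) → AGC (Ser) — missense.
Codon 8: GCC (Ala) → GCU (Ala) — synonymous.
Codon 9: UCG (Ser) → UCU (Ser) — synonymous.
Synonymous: 2 of 6.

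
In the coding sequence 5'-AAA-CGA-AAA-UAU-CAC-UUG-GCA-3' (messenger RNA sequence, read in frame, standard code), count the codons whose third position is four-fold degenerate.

2

Codon 1 AAA (Lys): third position 2-fold.
Codon 2 CGA (Arg): third position 4-fold.
Codon 3 AAA (Lys): third position 2-fold.
Codon 4 UAU (Tyr): third position 2-fold.
Codon 5 CAC (His): third position 2-fold.
Codon 6 UUG (Leu): third position 2-fold.
Codon 7 GCA (Ala): third position 4-fold.
Four-fold degenerate third positions: 2.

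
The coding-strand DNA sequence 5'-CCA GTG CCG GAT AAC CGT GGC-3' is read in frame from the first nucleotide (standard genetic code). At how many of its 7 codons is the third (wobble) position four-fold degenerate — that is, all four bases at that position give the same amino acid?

5

Codon 1 CCA (Pro): third position 4-fold.
Codon 2 GTG (Val): third position 4-fold.
Codon 3 CCG (Pro): third position 4-fold.
Codon 4 GAT (Asp): third position 2-fold.
Codon 5 AAC (Asn): third position 2-fold.
Codon 6 CGT (Arg): third position 4-fold.
Codon 7 GGC (Gly): third position 4-fold.
Four-fold degenerate third positions: 5.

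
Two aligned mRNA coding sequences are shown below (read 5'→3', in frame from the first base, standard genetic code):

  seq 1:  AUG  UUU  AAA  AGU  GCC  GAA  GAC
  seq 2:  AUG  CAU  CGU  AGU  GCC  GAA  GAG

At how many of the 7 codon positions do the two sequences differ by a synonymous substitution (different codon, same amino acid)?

0

Codon 1: AUG Met / AUG Met — identical.
Codon 2: UUU Phe / CAU His — nonsynonymous.
Codon 3: AAA Lys / CGU Arg — nonsynonymous.
Codon 4: AGU Ser / AGU Ser — identical.
Codon 5: GCC Ala / GCC Ala — identical.
Codon 6: GAA Glu / GAA Glu — identical.
Codon 7: GAC Asp / GAG Glu — nonsynonymous.
Synonymous differences: 0.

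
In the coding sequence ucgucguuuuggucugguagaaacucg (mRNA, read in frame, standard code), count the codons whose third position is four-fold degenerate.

Codon 1 UCG (Ser): third position 4-fold.
Codon 2 UCG (Ser): third position 4-fold.
Codon 3 UUU (Phe): third position 2-fold.
Codon 4 UGG (Trp): third position 1-fold.
Codon 5 UCU (Ser): third position 4-fold.
Codon 6 GGU (Gly): third position 4-fold.
Codon 7 AGA (Arg): third position 2-fold.
Codon 8 AAC (Asn): third position 2-fold.
Codon 9 UCG (Ser): third position 4-fold.
Four-fold degenerate third positions: 5.

5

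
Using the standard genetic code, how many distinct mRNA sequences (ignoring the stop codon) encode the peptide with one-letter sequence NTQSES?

Asn: 2 codons.
Thr: 4 codons.
Gln: 2 codons.
Ser: 6 codons.
Glu: 2 codons.
Ser: 6 codons.
2 × 4 × 2 × 6 × 2 × 6 = 1152.

1152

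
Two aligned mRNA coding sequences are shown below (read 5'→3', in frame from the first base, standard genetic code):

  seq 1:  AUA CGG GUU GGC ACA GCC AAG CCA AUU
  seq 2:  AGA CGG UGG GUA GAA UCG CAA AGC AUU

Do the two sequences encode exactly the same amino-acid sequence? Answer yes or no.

Codon 1: AUA Ile / AGA Arg — nonsynonymous.
Codon 2: CGG Arg / CGG Arg — identical.
Codon 3: GUU Val / UGG Trp — nonsynonymous.
Codon 4: GGC Gly / GUA Val — nonsynonymous.
Codon 5: ACA Thr / GAA Glu — nonsynonymous.
Codon 6: GCC Ala / UCG Ser — nonsynonymous.
Codon 7: AAG Lys / CAA Gln — nonsynonymous.
Codon 8: CCA Pro / AGC Ser — nonsynonymous.
Codon 9: AUU Ile / AUU Ile — identical.
Nonsynonymous differences: 7 → different protein.

no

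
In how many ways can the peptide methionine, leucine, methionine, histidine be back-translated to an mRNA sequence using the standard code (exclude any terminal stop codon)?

Met: 1 codon.
Leu: 6 codons.
Met: 1 codon.
His: 2 codons.
1 × 6 × 1 × 2 = 12.

12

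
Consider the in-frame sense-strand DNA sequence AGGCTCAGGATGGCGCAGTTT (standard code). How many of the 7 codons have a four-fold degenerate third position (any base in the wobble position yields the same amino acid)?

Codon 1 AGG (Arg): third position 2-fold.
Codon 2 CTC (Leu): third position 4-fold.
Codon 3 AGG (Arg): third position 2-fold.
Codon 4 ATG (Met): third position 1-fold.
Codon 5 GCG (Ala): third position 4-fold.
Codon 6 CAG (Gln): third position 2-fold.
Codon 7 TTT (Phe): third position 2-fold.
Four-fold degenerate third positions: 2.

2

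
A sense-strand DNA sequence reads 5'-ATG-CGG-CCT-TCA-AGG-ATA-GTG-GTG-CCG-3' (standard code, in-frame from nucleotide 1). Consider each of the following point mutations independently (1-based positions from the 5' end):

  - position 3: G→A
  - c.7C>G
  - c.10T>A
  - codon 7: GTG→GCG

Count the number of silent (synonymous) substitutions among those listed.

0

Codon 1: ATG (Met) → ATA (Ile) — missense.
Codon 3: CCT (Pro) → GCT (Ala) — missense.
Codon 4: TCA (Ser) → ACA (Thr) — missense.
Codon 7: GTG (Val) → GCG (Ala) — missense.
Synonymous: 0 of 4.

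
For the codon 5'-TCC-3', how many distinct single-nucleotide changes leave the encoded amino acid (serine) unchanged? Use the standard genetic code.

Position 1: none → 0 synonymous.
Position 2: none → 0 synonymous.
Position 3: TCT, TCA, TCG → 3 synonymous.
Total: 0 + 0 + 3 = 3.

3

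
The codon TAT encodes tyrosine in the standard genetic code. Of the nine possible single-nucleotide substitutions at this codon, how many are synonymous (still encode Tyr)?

1

Position 1: none → 0 synonymous.
Position 2: none → 0 synonymous.
Position 3: TAC → 1 synonymous.
Total: 0 + 0 + 1 = 1.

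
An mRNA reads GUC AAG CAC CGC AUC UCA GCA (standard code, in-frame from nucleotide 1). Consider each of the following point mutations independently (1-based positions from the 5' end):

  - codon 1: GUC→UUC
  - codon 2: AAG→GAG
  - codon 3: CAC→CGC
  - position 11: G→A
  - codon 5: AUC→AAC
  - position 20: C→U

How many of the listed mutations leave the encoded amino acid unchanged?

Codon 1: GUC (Val) → UUC (Phe) — missense.
Codon 2: AAG (Lys) → GAG (Glu) — missense.
Codon 3: CAC (His) → CGC (Arg) — missense.
Codon 4: CGC (Arg) → CAC (His) — missense.
Codon 5: AUC (Ile) → AAC (Asn) — missense.
Codon 7: GCA (Ala) → GUA (Val) — missense.
Synonymous: 0 of 6.

0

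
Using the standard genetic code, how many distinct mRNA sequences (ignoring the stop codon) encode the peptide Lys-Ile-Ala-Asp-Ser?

288

Lys: 2 codons.
Ile: 3 codons.
Ala: 4 codons.
Asp: 2 codons.
Ser: 6 codons.
2 × 3 × 4 × 2 × 6 = 288.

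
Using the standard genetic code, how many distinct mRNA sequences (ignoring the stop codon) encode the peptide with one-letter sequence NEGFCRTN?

3072

Asn: 2 codons.
Glu: 2 codons.
Gly: 4 codons.
Phe: 2 codons.
Cys: 2 codons.
Arg: 6 codons.
Thr: 4 codons.
Asn: 2 codons.
2 × 2 × 4 × 2 × 2 × 6 × 4 × 2 = 3072.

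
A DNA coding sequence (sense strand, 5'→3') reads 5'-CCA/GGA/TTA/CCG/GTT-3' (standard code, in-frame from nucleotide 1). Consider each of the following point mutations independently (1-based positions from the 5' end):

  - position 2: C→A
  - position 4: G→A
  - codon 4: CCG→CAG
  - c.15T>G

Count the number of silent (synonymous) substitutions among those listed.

1

Codon 1: CCA (Pro) → CAA (Gln) — missense.
Codon 2: GGA (Gly) → AGA (Arg) — missense.
Codon 4: CCG (Pro) → CAG (Gln) — missense.
Codon 5: GTT (Val) → GTG (Val) — synonymous.
Synonymous: 1 of 4.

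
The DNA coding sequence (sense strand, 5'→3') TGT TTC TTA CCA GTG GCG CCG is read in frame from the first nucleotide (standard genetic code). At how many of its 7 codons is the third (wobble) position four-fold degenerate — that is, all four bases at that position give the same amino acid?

Codon 1 TGT (Cys): third position 2-fold.
Codon 2 TTC (Phe): third position 2-fold.
Codon 3 TTA (Leu): third position 2-fold.
Codon 4 CCA (Pro): third position 4-fold.
Codon 5 GTG (Val): third position 4-fold.
Codon 6 GCG (Ala): third position 4-fold.
Codon 7 CCG (Pro): third position 4-fold.
Four-fold degenerate third positions: 4.

4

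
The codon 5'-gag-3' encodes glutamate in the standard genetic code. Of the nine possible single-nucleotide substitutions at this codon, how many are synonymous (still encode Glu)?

Position 1: none → 0 synonymous.
Position 2: none → 0 synonymous.
Position 3: GAA → 1 synonymous.
Total: 0 + 0 + 1 = 1.

1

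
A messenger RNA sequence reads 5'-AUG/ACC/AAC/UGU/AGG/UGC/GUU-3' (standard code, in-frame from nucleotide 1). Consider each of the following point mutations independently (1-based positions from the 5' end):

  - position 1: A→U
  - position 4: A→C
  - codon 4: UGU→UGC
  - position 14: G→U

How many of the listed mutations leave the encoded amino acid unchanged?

1

Codon 1: AUG (Met) → UUG (Leu) — missense.
Codon 2: ACC (Thr) → CCC (Pro) — missense.
Codon 4: UGU (Cys) → UGC (Cys) — synonymous.
Codon 5: AGG (Arg) → AUG (Met) — missense.
Synonymous: 1 of 4.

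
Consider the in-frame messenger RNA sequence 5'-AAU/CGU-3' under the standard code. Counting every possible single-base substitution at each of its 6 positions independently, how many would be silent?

Codon 1 (AAU, Asn): 1 synonymous substitution.
Codon 2 (CGU, Arg): 3 synonymous substitutions.
Total: 1 + 3 = 4.

4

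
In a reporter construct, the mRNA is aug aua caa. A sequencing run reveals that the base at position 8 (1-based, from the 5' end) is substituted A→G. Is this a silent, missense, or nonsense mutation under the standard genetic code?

missense

Position 8 falls in codon 3: CAA → Gln.
After the substitution the codon is CGA → Arg.
Gln ≠ Arg, so this is a missense mutation.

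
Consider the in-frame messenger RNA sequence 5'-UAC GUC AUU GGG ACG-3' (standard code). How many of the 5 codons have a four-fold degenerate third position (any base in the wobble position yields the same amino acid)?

3

Codon 1 UAC (Tyr): third position 2-fold.
Codon 2 GUC (Val): third position 4-fold.
Codon 3 AUU (Ile): third position 3-fold.
Codon 4 GGG (Gly): third position 4-fold.
Codon 5 ACG (Thr): third position 4-fold.
Four-fold degenerate third positions: 3.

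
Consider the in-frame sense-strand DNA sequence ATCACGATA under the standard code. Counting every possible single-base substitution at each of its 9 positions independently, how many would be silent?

7

Codon 1 (ATC, Ile): 2 synonymous substitutions.
Codon 2 (ACG, Thr): 3 synonymous substitutions.
Codon 3 (ATA, Ile): 2 synonymous substitutions.
Total: 2 + 3 + 2 = 7.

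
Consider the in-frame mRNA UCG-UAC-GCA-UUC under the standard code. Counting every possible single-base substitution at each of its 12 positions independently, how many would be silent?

8

Codon 1 (UCG, Ser): 3 synonymous substitutions.
Codon 2 (UAC, Tyr): 1 synonymous substitution.
Codon 3 (GCA, Ala): 3 synonymous substitutions.
Codon 4 (UUC, Phe): 1 synonymous substitution.
Total: 3 + 1 + 3 + 1 = 8.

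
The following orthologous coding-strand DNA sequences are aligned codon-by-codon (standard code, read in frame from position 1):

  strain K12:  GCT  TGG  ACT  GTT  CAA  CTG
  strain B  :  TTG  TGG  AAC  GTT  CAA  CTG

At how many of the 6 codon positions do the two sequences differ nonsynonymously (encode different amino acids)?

Codon 1: GCT Ala / TTG Leu — nonsynonymous.
Codon 2: TGG Trp / TGG Trp — identical.
Codon 3: ACT Thr / AAC Asn — nonsynonymous.
Codon 4: GTT Val / GTT Val — identical.
Codon 5: CAA Gln / CAA Gln — identical.
Codon 6: CTG Leu / CTG Leu — identical.
Nonsynonymous differences: 2.

2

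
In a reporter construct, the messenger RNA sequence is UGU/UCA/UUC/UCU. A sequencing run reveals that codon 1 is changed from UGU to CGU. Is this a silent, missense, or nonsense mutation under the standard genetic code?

missense

Position 1 falls in codon 1: UGU → Cys.
After the substitution the codon is CGU → Arg.
Cys ≠ Arg, so this is a missense mutation.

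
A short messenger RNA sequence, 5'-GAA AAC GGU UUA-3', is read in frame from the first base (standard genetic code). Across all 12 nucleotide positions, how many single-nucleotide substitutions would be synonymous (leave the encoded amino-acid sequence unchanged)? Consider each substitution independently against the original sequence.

7

Codon 1 (GAA, Glu): 1 synonymous substitution.
Codon 2 (AAC, Asn): 1 synonymous substitution.
Codon 3 (GGU, Gly): 3 synonymous substitutions.
Codon 4 (UUA, Leu): 2 synonymous substitutions.
Total: 1 + 1 + 3 + 2 = 7.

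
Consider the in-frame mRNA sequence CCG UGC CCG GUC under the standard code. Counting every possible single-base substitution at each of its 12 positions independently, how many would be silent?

10

Codon 1 (CCG, Pro): 3 synonymous substitutions.
Codon 2 (UGC, Cys): 1 synonymous substitution.
Codon 3 (CCG, Pro): 3 synonymous substitutions.
Codon 4 (GUC, Val): 3 synonymous substitutions.
Total: 3 + 1 + 3 + 3 = 10.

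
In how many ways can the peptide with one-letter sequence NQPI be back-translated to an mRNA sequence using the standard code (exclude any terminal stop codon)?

48

Asn: 2 codons.
Gln: 2 codons.
Pro: 4 codons.
Ile: 3 codons.
2 × 2 × 4 × 3 = 48.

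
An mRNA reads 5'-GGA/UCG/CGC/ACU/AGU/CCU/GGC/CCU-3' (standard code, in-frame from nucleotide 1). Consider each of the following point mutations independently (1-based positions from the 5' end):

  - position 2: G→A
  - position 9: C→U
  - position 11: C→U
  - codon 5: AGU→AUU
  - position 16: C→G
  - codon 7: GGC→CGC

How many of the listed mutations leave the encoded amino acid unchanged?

1

Codon 1: GGA (Gly) → GAA (Glu) — missense.
Codon 3: CGC (Arg) → CGU (Arg) — synonymous.
Codon 4: ACU (Thr) → AUU (Ile) — missense.
Codon 5: AGU (Ser) → AUU (Ile) — missense.
Codon 6: CCU (Pro) → GCU (Ala) — missense.
Codon 7: GGC (Gly) → CGC (Arg) — missense.
Synonymous: 1 of 6.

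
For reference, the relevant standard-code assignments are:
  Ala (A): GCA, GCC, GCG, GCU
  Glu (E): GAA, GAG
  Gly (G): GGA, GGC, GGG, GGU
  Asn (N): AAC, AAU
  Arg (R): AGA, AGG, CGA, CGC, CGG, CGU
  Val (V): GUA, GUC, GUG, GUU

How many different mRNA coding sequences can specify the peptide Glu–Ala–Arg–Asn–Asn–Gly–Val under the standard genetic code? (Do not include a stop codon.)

3072

Glu: 2 codons.
Ala: 4 codons.
Arg: 6 codons.
Asn: 2 codons.
Asn: 2 codons.
Gly: 4 codons.
Val: 4 codons.
2 × 4 × 6 × 2 × 2 × 4 × 4 = 3072.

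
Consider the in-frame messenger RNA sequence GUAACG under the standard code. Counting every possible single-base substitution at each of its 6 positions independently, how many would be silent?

6

Codon 1 (GUA, Val): 3 synonymous substitutions.
Codon 2 (ACG, Thr): 3 synonymous substitutions.
Total: 3 + 3 = 6.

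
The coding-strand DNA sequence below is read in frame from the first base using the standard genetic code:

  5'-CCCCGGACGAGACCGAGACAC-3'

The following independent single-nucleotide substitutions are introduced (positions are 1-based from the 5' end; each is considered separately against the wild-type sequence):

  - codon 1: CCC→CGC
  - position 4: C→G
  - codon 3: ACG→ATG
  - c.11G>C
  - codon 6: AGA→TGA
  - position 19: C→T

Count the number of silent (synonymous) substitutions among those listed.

Codon 1: CCC (Pro) → CGC (Arg) — missense.
Codon 2: CGG (Arg) → GGG (Gly) — missense.
Codon 3: ACG (Thr) → ATG (Met) — missense.
Codon 4: AGA (Arg) → ACA (Thr) — missense.
Codon 6: AGA (Arg) → TGA (Stop) — nonsense.
Codon 7: CAC (His) → TAC (Tyr) — missense.
Synonymous: 0 of 6.

0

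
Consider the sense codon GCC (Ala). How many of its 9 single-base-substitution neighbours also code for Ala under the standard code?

3

Position 1: none → 0 synonymous.
Position 2: none → 0 synonymous.
Position 3: GCU, GCA, GCG → 3 synonymous.
Total: 0 + 0 + 3 = 3.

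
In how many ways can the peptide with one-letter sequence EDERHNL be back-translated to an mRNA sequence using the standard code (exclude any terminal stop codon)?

Glu: 2 codons.
Asp: 2 codons.
Glu: 2 codons.
Arg: 6 codons.
His: 2 codons.
Asn: 2 codons.
Leu: 6 codons.
2 × 2 × 2 × 6 × 2 × 2 × 6 = 1152.

1152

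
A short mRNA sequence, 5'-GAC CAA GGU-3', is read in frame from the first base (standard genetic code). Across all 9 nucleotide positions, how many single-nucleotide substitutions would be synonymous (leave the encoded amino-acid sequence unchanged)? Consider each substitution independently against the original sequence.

Codon 1 (GAC, Asp): 1 synonymous substitution.
Codon 2 (CAA, Gln): 1 synonymous substitution.
Codon 3 (GGU, Gly): 3 synonymous substitutions.
Total: 1 + 1 + 3 = 5.

5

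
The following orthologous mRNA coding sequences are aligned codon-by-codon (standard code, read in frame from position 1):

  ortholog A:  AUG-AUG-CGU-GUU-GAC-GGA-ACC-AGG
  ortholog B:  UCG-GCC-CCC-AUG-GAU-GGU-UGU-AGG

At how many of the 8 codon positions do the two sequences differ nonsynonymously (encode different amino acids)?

5

Codon 1: AUG Met / UCG Ser — nonsynonymous.
Codon 2: AUG Met / GCC Ala — nonsynonymous.
Codon 3: CGU Arg / CCC Pro — nonsynonymous.
Codon 4: GUU Val / AUG Met — nonsynonymous.
Codon 5: GAC Asp / GAU Asp — synonymous.
Codon 6: GGA Gly / GGU Gly — synonymous.
Codon 7: ACC Thr / UGU Cys — nonsynonymous.
Codon 8: AGG Arg / AGG Arg — identical.
Nonsynonymous differences: 5.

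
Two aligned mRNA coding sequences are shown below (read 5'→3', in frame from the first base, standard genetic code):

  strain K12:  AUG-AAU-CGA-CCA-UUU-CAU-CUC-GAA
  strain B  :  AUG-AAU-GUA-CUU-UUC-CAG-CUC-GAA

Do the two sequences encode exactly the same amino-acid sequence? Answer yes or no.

Codon 1: AUG Met / AUG Met — identical.
Codon 2: AAU Asn / AAU Asn — identical.
Codon 3: CGA Arg / GUA Val — nonsynonymous.
Codon 4: CCA Pro / CUU Leu — nonsynonymous.
Codon 5: UUU Phe / UUC Phe — synonymous.
Codon 6: CAU His / CAG Gln — nonsynonymous.
Codon 7: CUC Leu / CUC Leu — identical.
Codon 8: GAA Glu / GAA Glu — identical.
Nonsynonymous differences: 3 → different protein.

no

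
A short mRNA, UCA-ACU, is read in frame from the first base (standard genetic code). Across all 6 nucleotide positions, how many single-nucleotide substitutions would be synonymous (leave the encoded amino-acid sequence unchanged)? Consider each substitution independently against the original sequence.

Codon 1 (UCA, Ser): 3 synonymous substitutions.
Codon 2 (ACU, Thr): 3 synonymous substitutions.
Total: 3 + 3 = 6.

6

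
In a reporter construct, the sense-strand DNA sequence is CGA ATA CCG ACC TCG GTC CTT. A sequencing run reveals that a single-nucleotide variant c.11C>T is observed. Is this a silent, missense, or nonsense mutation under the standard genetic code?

Position 11 falls in codon 4: ACC → Thr.
After the substitution the codon is ATC → Ile.
Thr ≠ Ile, so this is a missense mutation.

missense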